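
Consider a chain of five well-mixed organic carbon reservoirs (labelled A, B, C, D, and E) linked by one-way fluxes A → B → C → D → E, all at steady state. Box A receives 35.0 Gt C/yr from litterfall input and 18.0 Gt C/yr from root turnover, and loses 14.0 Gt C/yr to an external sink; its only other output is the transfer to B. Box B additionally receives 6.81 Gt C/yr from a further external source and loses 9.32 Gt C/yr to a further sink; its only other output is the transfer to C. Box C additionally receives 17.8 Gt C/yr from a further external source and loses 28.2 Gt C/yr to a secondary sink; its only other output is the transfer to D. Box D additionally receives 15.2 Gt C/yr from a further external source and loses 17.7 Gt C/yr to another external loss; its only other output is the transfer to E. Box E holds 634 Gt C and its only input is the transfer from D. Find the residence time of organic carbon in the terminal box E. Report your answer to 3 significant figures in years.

Box A: F(A→B) = (35.0 + 18.0) − 14.0 = 39.000 Gt C/yr.
Box B: F(B→C) = (39.000 + 6.81) − 9.32 = 36.490 Gt C/yr.
Box C: F(C→D) = (36.490 + 17.8) − 28.2 = 26.090 Gt C/yr.
Box D: F(D→E) = (26.090 + 15.2) − 17.7 = 23.590 Gt C/yr.
Box E throughput = its input = 23.590 Gt C/yr; τ = 634 / 23.590 = 26.88 yr.

26.9 yr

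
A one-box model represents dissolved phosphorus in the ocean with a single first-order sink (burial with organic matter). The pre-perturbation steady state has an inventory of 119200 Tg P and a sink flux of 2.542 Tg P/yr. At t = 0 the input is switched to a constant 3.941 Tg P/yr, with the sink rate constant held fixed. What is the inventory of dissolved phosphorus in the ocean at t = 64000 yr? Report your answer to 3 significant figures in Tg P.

The sink rate constant is k = F₀/M₀ = 2.542/119200 = 2.133×10^-5 yr⁻¹.
Solving dM/dt = F₁ − kM with M(0) = M₀ gives M(t) = F₁/k + (M₀ − F₁/k)·e^(−kt).
F₁/k = 3.941/2.133×10^-5 = 184800 Tg P; kt = 2.133×10^-5 × 64000 = 1.365, e^(−kt) = 0.2554.
M(64000) = 184800 + (119200 − 184800) × 0.2554 = 184800 − 16760 = 168050 Tg P.

168000 Tg P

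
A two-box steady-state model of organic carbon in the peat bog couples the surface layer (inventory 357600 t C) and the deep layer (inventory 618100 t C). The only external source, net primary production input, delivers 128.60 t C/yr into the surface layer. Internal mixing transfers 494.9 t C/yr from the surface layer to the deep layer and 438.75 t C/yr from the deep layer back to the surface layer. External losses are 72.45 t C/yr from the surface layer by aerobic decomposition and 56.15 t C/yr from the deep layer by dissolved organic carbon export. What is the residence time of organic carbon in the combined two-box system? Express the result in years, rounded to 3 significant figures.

Treat the two boxes together as one reservoir: the mixing fluxes between them are internal recycling, so τ = ΣM / Σ(external losses).
M_total = 357600 + 618100 = 975700 t C.
ΣF_external_out = 72.45 + 56.15 = 128.60 t C/yr.
τ = M_total / ΣF_ext = 975700 / 128.60 = 7587 yr.

7590 yr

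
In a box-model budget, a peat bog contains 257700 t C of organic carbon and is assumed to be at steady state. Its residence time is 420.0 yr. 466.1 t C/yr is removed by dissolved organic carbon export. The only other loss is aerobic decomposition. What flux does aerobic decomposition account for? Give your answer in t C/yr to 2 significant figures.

150 t C/yr

Total removal F = M/τ = 257700 / 420.0 = 613.6 t C/yr.
Aerobic decomposition = F − (466.1) = 613.6 − 466.1 = 147.5 t C/yr.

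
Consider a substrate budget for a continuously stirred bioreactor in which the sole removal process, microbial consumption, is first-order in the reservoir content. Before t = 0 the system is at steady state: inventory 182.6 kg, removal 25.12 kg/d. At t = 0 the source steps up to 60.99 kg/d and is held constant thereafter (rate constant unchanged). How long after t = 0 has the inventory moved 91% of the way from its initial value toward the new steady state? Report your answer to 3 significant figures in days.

17.5 d

τ = M₀/F₀ = 182.6/25.12 = 7.269 d.
The remaining gap fraction is e^(−t/τ); 91% covered ⇒ e^(−t/τ) = 0.0900.
t = −τ ln(0.0900) = 7.269 × 2.408 = 17.50 d.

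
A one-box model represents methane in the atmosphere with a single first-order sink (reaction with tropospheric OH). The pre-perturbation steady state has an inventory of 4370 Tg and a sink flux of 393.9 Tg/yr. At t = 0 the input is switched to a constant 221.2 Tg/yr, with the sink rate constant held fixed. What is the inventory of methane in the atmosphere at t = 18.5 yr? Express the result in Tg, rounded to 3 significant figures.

Residence time τ = M₀/F₀ = 11.09 yr. The eventual steady state is M_∞ = M₀·(F₁/F₀) = 4370 × 221.2/393.9 = 2454.0 Tg.
The anomaly ΔM(t) = M(t) − M_∞ decays as ΔM₀·e^(−t/τ) with ΔM₀ = 4370 − 2454.0 = 1916 Tg.
At t = 18.5 yr, e^(−t/τ) = e^(−1.668) = 0.1887, so ΔM = 361.6 Tg and M = 2454.0 + 361.6 = 2815.6 Tg.

2820 Tg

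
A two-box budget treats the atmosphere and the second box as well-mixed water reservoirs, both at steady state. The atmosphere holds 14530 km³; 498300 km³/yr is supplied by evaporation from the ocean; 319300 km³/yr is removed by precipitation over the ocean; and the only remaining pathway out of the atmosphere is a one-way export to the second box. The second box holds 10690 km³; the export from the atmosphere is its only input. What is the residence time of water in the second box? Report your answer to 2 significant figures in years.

Balance the atmosphere: ΣF_in = 498300 km³/yr.
Export to the second box = ΣF_in − (319300) = 179000 km³/yr.
At steady state the output of the second box equals its input, 179000 km³/yr.
τ = M / F = 10690 / 179000 = 0.05972 yr.

0.060 yr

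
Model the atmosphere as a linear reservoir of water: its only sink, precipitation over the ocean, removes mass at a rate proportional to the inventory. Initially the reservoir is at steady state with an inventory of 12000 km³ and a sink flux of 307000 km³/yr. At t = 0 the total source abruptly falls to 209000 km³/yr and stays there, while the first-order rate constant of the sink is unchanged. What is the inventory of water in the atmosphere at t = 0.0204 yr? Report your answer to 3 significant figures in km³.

10400 km³

The sink rate constant is k = F₀/M₀ = 307000/12000 = 25.58 yr⁻¹.
Solving dM/dt = F₁ − kM with M(0) = M₀ gives M(t) = F₁/k + (M₀ − F₁/k)·e^(−kt).
F₁/k = 209000/25.58 = 8169.4 km³; kt = 25.58 × 0.0204 = 0.5219, e^(−kt) = 0.5934.
M(0.0204) = 8169.4 + (12000 − 8169.4) × 0.5934 = 8169.4 + 2273 = 10442 km³.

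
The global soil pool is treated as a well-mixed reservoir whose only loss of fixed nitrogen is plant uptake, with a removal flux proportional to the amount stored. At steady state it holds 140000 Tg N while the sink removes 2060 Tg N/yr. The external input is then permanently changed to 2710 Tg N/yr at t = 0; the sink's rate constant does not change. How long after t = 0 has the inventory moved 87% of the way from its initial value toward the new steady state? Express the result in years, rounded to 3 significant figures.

τ = M₀/F₀ = 140000/2060 = 67.96 yr.
The remaining gap fraction is e^(−t/τ); 87% covered ⇒ e^(−t/τ) = 0.130.
t = −τ ln(0.130) = 67.96 × 2.040 = 138.7 yr.

139 yr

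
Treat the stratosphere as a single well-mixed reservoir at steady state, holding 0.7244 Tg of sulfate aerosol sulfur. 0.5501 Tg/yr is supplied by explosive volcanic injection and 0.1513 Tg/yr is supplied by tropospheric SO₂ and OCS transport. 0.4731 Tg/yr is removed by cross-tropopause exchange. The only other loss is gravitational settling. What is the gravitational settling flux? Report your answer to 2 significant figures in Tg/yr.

0.23 Tg/yr

At steady state ΣF_in = ΣF_out.
ΣF_in = 0.5501 + 0.1513 = 0.70140 Tg/yr.
Gravitational settling flux = ΣF_in − (0.4731) = 0.70140 − 0.4731 = 0.2283 Tg/yr.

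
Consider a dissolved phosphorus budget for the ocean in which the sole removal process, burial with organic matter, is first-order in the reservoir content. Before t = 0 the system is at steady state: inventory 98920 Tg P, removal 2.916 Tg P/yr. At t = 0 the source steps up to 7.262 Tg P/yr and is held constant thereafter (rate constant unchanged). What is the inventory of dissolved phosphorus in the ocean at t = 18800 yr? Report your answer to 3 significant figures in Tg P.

The sink rate constant is k = F₀/M₀ = 2.916/98920 = 2.948×10^-5 yr⁻¹.
Solving dM/dt = F₁ − kM with M(0) = M₀ gives M(t) = F₁/k + (M₀ − F₁/k)·e^(−kt).
F₁/k = 7.262/2.948×10^-5 = 246350 Tg P; kt = 2.948×10^-5 × 18800 = 0.5542, e^(−kt) = 0.5745.
M(18800) = 246350 + (98920 − 246350) × 0.5745 = 246350 − 84700 = 161650 Tg P.

162000 Tg P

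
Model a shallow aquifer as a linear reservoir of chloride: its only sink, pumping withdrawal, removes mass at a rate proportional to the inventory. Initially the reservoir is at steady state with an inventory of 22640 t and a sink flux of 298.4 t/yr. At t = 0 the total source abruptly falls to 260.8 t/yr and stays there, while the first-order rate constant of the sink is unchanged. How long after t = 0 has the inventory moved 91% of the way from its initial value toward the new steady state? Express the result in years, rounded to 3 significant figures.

τ = M₀/F₀ = 22640/298.4 = 75.87 yr.
The remaining gap fraction is e^(−t/τ); 91% covered ⇒ e^(−t/τ) = 0.0900.
t = −τ ln(0.0900) = 75.87 × 2.408 = 182.7 yr.

183 yr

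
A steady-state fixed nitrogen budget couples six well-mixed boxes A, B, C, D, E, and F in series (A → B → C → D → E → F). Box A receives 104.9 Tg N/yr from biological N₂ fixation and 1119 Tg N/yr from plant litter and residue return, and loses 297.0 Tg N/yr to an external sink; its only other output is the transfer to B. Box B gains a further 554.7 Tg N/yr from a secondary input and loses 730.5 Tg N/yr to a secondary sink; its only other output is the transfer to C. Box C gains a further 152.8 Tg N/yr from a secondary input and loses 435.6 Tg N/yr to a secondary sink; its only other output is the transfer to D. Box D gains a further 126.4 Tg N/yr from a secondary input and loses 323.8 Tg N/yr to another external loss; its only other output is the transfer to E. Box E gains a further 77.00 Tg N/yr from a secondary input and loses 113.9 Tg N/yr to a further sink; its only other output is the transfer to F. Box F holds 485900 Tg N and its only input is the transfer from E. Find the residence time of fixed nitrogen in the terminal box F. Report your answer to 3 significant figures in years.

Box A: F(A→B) = (104.9 + 1119) − 297.0 = 926.90 Tg N/yr.
Box B: F(B→C) = (926.90 + 554.7) − 730.5 = 751.10 Tg N/yr.
Box C: F(C→D) = (751.10 + 152.8) − 435.6 = 468.30 Tg N/yr.
Box D: F(D→E) = (468.30 + 126.4) − 323.8 = 270.90 Tg N/yr.
Box E: F(E→F) = (270.90 + 77.00) − 113.9 = 234.00 Tg N/yr.
Box F throughput = its input = 234.00 Tg N/yr; τ = 485900 / 234.00 = 2076 yr.

2080 yr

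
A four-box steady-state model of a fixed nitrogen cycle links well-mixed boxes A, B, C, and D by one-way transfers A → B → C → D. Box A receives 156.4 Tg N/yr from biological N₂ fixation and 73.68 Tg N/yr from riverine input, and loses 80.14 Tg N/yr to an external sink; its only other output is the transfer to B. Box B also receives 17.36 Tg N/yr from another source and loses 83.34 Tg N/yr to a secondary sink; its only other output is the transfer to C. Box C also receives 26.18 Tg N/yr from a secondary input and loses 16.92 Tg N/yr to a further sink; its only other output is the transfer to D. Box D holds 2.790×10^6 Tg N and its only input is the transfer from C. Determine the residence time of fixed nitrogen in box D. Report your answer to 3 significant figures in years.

29900 yr

Box A: F(A→B) = (156.4 + 73.68) − 80.14 = 149.94 Tg N/yr.
Box B: F(B→C) = (149.94 + 17.36) − 83.34 = 83.960 Tg N/yr.
Box C: F(C→D) = (83.960 + 26.18) − 16.92 = 93.220 Tg N/yr.
Box D throughput = its input = 93.220 Tg N/yr; τ = 2.790×10^6 / 93.220 = 29930 yr.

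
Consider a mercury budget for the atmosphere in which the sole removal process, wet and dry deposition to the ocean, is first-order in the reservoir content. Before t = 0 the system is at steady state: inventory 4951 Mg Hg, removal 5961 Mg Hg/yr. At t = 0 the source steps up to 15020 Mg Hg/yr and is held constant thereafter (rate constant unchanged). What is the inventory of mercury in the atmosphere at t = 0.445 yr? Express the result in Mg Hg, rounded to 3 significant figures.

8070 Mg Hg

The sink rate constant is k = F₀/M₀ = 5961/4951 = 1.204 yr⁻¹.
Solving dM/dt = F₁ − kM with M(0) = M₀ gives M(t) = F₁/k + (M₀ − F₁/k)·e^(−kt).
F₁/k = 15020/1.204 = 12475 Mg Hg; kt = 1.204 × 0.445 = 0.5358, e^(−kt) = 0.5852.
M(0.445) = 12475 + (4951 − 12475) × 0.5852 = 12475 − 4403 = 8071.9 Mg Hg.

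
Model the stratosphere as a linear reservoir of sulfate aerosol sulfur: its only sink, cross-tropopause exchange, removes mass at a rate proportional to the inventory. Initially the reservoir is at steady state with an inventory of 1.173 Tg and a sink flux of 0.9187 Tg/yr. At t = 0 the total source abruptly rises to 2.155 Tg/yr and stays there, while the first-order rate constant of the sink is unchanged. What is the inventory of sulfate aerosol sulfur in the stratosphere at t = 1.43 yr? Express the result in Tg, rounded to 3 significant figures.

2.24 Tg

The sink rate constant is k = F₀/M₀ = 0.9187/1.173 = 0.7832 yr⁻¹.
Solving dM/dt = F₁ − kM with M(0) = M₀ gives M(t) = F₁/k + (M₀ − F₁/k)·e^(−kt).
F₁/k = 2.155/0.7832 = 2.7515 Tg; kt = 0.7832 × 1.43 = 1.120, e^(−kt) = 0.3263.
M(1.43) = 2.7515 + (1.173 − 2.7515) × 0.3263 = 2.7515 − 0.5150 = 2.2365 Tg.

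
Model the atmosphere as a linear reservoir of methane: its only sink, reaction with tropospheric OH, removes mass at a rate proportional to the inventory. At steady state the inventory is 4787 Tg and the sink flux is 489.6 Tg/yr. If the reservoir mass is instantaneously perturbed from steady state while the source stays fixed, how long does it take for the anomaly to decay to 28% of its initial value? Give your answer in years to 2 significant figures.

12 yr

For a linear reservoir the anomaly decays as exp(−t/τ) with τ = M/F = 4787/489.6 = 9.777 yr.
exp(−t/τ) = 0.28 ⇒ t = −τ ln(0.28) = 9.777 × 1.273 = 12.45 yr.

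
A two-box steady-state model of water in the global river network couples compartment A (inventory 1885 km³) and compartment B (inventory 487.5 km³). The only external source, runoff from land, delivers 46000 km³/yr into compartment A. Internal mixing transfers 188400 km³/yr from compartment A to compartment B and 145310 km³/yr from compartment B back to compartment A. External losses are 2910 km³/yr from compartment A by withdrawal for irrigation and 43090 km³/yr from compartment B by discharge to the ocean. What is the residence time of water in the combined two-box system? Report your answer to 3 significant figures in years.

Treat the two boxes together as one reservoir: the mixing fluxes between them are internal recycling, so τ = ΣM / Σ(external losses).
M_total = 1885 + 487.5 = 2372.5 km³.
ΣF_external_out = 2910 + 43090 = 46000 km³/yr.
τ = M_total / ΣF_ext = 2372.5 / 46000 = 0.05158 yr.

0.0516 yr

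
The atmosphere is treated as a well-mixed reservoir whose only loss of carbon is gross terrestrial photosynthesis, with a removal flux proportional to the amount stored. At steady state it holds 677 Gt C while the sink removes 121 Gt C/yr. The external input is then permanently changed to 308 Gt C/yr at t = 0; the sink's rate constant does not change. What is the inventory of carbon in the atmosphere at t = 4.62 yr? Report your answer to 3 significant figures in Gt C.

1270 Gt C

Residence time τ = M₀/F₀ = 5.595 yr. The eventual steady state is M_∞ = M₀·(F₁/F₀) = 677 × 308/121 = 1723.3 Gt C.
The anomaly ΔM(t) = M(t) − M_∞ decays as ΔM₀·e^(−t/τ) with ΔM₀ = 677 − 1723.3 = −1046 Gt C.
At t = 4.62 yr, e^(−t/τ) = e^(−0.8257) = 0.4379, so ΔM = −458.2 Gt C and M = 1723.3 − 458.2 = 1265.1 Gt C.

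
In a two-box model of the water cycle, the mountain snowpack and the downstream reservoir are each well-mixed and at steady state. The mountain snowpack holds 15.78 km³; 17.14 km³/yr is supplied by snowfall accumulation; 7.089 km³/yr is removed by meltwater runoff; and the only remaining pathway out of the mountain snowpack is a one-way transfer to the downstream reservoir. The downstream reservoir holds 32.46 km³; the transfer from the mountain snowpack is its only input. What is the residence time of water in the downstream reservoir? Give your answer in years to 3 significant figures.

Balance the mountain snowpack: ΣF_in = 17.140 km³/yr.
Transfer to the downstream reservoir = ΣF_in − (7.089) = 10.051 km³/yr.
At steady state the output of the downstream reservoir equals its input, 10.051 km³/yr.
τ = M / F = 32.46 / 10.051 = 3.230 yr.

3.23 yr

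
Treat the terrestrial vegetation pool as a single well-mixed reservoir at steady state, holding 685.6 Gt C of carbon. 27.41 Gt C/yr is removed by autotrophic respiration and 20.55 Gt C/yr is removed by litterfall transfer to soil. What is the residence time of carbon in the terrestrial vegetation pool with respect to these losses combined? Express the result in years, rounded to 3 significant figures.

14.3 yr

Total removal = 27.41 + 20.55 = 47.960 Gt C/yr.
τ = M / ΣF_out = 685.6 / 47.960 = 14.30 yr.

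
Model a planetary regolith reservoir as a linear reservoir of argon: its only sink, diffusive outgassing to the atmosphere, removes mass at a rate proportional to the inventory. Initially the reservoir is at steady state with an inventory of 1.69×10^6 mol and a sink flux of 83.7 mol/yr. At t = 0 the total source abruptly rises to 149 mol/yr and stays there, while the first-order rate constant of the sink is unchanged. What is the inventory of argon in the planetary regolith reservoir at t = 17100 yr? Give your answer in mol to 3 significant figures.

τ = M₀/F₀ = 1.69×10^6/83.7 = 20190 yr; rate constant k = 1/τ.
New steady state M_∞ = F₁/k = F₁·τ = 149 × 20190 = 3.0085×10^6 mol.
M(t) = M_∞ + (M₀ − M_∞)·e^(−t/τ); t/τ = 17100/20190 = 0.8469, so e^(−t/τ) = 0.4287.
M(t) = 3.0085×10^6 − 1.318×10^6 × 0.4287 = 2.4432×10^6 mol.

2.44×10^6 mol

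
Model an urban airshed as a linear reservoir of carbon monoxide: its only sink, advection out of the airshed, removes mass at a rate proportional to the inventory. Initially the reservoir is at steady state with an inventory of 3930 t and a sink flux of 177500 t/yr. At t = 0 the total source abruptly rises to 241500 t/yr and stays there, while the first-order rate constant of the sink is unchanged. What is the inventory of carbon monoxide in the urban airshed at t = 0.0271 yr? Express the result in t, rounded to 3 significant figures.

The sink rate constant is k = F₀/M₀ = 177500/3930 = 45.17 yr⁻¹.
Solving dM/dt = F₁ − kM with M(0) = M₀ gives M(t) = F₁/k + (M₀ − F₁/k)·e^(−kt).
F₁/k = 241500/45.17 = 5347.0 t; kt = 45.17 × 0.0271 = 1.224, e^(−kt) = 0.2941.
M(0.0271) = 5347.0 + (3930 − 5347.0) × 0.2941 = 5347.0 − 416.7 = 4930.3 t.

4930 t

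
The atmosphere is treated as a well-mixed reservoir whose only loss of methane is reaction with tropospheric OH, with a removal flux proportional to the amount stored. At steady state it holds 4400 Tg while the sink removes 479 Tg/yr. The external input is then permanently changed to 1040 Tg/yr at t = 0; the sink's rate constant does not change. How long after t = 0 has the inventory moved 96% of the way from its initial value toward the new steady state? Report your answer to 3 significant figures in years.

τ = M₀/F₀ = 4400/479 = 9.186 yr.
The remaining gap fraction is e^(−t/τ); 96% covered ⇒ e^(−t/τ) = 0.0400.
t = −τ ln(0.0400) = 9.186 × 3.219 = 29.57 yr.

29.6 yr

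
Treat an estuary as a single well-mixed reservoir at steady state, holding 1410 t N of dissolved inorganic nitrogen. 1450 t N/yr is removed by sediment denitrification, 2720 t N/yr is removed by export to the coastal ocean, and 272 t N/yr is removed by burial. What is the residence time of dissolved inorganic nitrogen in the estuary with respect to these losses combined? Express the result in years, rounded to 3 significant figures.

0.317 yr

Total removal = 1450 + 2720 + 272.0 = 4442.0 t N/yr.
τ = M / ΣF_out = 1410 / 4442.0 = 0.3174 yr.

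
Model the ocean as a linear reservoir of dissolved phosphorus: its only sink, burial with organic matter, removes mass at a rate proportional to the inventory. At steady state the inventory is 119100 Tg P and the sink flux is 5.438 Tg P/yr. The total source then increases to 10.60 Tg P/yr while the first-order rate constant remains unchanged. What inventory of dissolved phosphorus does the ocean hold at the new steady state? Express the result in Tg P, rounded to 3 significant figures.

Rate constant k = F/M = 5.438 / 119100 = 4.566×10^-5 yr⁻¹.
At the new steady state, source = k·M_new ⇒ M_new = 10.60 / 4.566×10^-5 = 232200 Tg P.
(Equivalently M_new = M × F_new/F_old = 119100 × 10.60/5.438.)

232000 Tg P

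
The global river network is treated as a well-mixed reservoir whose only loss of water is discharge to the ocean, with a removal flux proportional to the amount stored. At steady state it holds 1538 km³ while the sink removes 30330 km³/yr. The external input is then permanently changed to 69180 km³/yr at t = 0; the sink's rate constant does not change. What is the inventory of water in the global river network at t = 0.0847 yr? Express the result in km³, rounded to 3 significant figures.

3140 km³

The sink rate constant is k = F₀/M₀ = 30330/1538 = 19.72 yr⁻¹.
Solving dM/dt = F₁ − kM with M(0) = M₀ gives M(t) = F₁/k + (M₀ − F₁/k)·e^(−kt).
F₁/k = 69180/19.72 = 3508.0 km³; kt = 19.72 × 0.0847 = 1.670, e^(−kt) = 0.1882.
M(0.0847) = 3508.0 + (1538 − 3508.0) × 0.1882 = 3508.0 − 370.7 = 3137.3 km³.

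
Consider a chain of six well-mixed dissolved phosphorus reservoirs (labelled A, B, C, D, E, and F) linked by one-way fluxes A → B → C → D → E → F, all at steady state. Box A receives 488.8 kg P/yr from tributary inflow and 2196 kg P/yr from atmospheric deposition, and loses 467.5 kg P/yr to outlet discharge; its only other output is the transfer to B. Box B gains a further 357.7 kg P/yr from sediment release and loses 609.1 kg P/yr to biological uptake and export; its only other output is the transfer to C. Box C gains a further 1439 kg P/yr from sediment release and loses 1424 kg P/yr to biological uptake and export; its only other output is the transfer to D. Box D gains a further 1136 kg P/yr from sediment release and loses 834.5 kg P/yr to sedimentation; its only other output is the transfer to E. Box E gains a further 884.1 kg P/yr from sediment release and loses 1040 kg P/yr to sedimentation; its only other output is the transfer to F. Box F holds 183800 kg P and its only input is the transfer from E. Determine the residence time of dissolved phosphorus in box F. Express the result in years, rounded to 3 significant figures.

Box A: F(A→B) = (488.8 + 2196) − 467.5 = 2217.3 kg P/yr.
Box B: F(B→C) = (2217.3 + 357.7) − 609.1 = 1965.9 kg P/yr.
Box C: F(C→D) = (1965.9 + 1439) − 1424 = 1980.9 kg P/yr.
Box D: F(D→E) = (1980.9 + 1136) − 834.5 = 2282.4 kg P/yr.
Box E: F(E→F) = (2282.4 + 884.1) − 1040 = 2126.5 kg P/yr.
Box F throughput = its input = 2126.5 kg P/yr; τ = 183800 / 2126.5 = 86.43 yr.

86.4 yr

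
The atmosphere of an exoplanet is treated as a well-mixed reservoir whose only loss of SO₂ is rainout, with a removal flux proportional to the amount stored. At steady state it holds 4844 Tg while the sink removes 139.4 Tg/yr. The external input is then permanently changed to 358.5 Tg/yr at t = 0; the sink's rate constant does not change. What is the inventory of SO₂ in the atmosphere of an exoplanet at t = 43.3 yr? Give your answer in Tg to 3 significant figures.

τ = M₀/F₀ = 4844/139.4 = 34.75 yr; rate constant k = 1/τ.
New steady state M_∞ = F₁/k = F₁·τ = 358.5 × 34.75 = 12457 Tg.
M(t) = M_∞ + (M₀ − M_∞)·e^(−t/τ); t/τ = 43.3/34.75 = 1.246, so e^(−t/τ) = 0.2876.
M(t) = 12457 − 7613 × 0.2876 = 10268 Tg.

10300 Tg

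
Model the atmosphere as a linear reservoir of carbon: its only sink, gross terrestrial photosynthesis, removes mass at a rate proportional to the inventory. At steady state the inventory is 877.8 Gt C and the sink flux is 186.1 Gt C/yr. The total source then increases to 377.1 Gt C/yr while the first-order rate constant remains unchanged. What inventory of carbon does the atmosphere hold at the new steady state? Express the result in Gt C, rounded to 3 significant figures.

1780 Gt C

Rate constant k = F/M = 186.1 / 877.8 = 0.2120 yr⁻¹.
At the new steady state, source = k·M_new ⇒ M_new = 377.1 / 0.2120 = 1779 Gt C.
(Equivalently M_new = M × F_new/F_old = 877.8 × 377.1/186.1.)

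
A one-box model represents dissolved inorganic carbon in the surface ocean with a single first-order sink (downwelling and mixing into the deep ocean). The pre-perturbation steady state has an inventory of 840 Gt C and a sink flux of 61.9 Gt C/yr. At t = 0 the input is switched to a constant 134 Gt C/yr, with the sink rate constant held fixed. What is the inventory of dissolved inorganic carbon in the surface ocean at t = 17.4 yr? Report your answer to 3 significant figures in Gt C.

The sink rate constant is k = F₀/M₀ = 61.9/840 = 0.07369 yr⁻¹.
Solving dM/dt = F₁ − kM with M(0) = M₀ gives M(t) = F₁/k + (M₀ − F₁/k)·e^(−kt).
F₁/k = 134/0.07369 = 1818.4 Gt C; kt = 0.07369 × 17.4 = 1.282, e^(−kt) = 0.2774.
M(17.4) = 1818.4 + (840 − 1818.4) × 0.2774 = 1818.4 − 271.4 = 1547.0 Gt C.

1550 Gt C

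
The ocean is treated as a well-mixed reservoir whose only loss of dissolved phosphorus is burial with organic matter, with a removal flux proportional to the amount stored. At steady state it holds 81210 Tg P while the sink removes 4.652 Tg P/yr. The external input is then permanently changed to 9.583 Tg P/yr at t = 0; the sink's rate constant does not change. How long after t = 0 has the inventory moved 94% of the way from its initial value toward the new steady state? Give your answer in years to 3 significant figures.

49100 yr

τ = M₀/F₀ = 81210/4.652 = 17460 yr.
The remaining gap fraction is e^(−t/τ); 94% covered ⇒ e^(−t/τ) = 0.0600.
t = −τ ln(0.0600) = 17460 × 2.813 = 49110 yr.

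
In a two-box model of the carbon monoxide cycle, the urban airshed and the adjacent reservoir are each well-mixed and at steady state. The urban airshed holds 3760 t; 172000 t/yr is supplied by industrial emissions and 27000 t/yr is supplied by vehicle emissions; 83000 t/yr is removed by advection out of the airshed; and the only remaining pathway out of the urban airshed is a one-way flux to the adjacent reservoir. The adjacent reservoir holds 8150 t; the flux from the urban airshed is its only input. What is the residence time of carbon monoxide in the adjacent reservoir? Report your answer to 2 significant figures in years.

Balance the urban airshed: ΣF_in = 172000 + 27000 = 199000 t/yr.
Flux to the adjacent reservoir = ΣF_in − (83000) = 116000 t/yr.
At steady state the output of the adjacent reservoir equals its input, 116000 t/yr.
τ = M / F = 8150 / 116000 = 0.07026 yr.

0.070 yr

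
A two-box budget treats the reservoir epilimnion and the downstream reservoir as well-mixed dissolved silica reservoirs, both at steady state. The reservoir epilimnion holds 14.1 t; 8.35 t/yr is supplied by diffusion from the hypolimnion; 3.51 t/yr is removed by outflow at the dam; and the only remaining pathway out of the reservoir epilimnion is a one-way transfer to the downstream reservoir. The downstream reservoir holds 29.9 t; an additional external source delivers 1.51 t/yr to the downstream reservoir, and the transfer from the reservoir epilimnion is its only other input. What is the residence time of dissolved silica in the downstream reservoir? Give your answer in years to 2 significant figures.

Balance the reservoir epilimnion: ΣF_in = 8.3500 t/yr.
Transfer to the downstream reservoir = ΣF_in − (3.51) = 4.8400 t/yr.
Total input to the downstream reservoir = 4.8400 + 1.51 = 6.3500 t/yr; at steady state this equals its total output.
τ = M / F = 29.9 / 6.3500 = 4.709 yr.

4.7 yr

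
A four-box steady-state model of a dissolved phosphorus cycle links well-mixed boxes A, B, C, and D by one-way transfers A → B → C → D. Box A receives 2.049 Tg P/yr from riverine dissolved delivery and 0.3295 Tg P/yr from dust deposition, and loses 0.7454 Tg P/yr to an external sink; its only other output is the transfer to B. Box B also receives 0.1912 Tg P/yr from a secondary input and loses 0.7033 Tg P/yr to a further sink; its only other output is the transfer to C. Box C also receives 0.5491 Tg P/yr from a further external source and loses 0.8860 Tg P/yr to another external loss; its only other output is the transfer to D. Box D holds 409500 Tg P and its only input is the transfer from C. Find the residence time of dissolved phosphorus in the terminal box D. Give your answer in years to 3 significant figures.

522000 yr

Box A: F(A→B) = (2.049 + 0.3295) − 0.7454 = 1.6331 Tg P/yr.
Box B: F(B→C) = (1.6331 + 0.1912) − 0.7033 = 1.1210 Tg P/yr.
Box C: F(C→D) = (1.1210 + 0.5491) − 0.8860 = 0.78410 Tg P/yr.
Box D throughput = its input = 0.78410 Tg P/yr; τ = 409500 / 0.78410 = 522300 yr.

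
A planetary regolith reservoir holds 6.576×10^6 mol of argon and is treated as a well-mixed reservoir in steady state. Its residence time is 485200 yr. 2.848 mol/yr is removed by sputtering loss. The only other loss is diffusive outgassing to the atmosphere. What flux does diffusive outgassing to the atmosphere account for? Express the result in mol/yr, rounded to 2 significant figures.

Total removal F = M/τ = 6.576×10^6 / 485200 = 13.55 mol/yr.
Diffusive outgassing to the atmosphere = F − (2.848) = 13.55 − 2.848 = 10.71 mol/yr.

11 mol/yr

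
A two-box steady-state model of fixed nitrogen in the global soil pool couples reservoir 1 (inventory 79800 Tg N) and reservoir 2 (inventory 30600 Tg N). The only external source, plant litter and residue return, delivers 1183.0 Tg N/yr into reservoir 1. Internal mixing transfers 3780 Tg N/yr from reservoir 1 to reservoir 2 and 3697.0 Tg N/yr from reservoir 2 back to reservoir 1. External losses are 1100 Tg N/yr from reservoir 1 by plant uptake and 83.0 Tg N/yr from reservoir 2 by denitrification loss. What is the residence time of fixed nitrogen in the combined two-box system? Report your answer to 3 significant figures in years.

For the system as a whole, the A↔B exchange is internal and contributes nothing to the throughput; only the external sinks remove mass.
M_total = 79800 + 30600 = 110400 Tg N.
ΣF_external_out = 1100 + 83.0 = 1183.0 Tg N/yr.
τ = M_total / ΣF_ext = 110400 / 1183.0 = 93.32 yr.

93.3 yr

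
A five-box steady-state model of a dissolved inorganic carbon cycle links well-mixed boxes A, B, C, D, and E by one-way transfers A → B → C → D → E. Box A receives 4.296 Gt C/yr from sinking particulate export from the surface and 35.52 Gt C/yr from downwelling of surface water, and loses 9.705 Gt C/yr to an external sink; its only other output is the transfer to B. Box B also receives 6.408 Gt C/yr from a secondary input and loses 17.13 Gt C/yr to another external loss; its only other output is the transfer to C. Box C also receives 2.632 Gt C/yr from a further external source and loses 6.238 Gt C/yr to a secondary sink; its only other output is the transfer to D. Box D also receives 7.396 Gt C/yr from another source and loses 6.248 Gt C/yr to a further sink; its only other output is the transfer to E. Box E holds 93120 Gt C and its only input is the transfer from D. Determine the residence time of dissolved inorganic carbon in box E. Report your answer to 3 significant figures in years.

5500 yr

Box A: F(A→B) = (4.296 + 35.52) − 9.705 = 30.111 Gt C/yr.
Box B: F(B→C) = (30.111 + 6.408) − 17.13 = 19.389 Gt C/yr.
Box C: F(C→D) = (19.389 + 2.632) − 6.238 = 15.783 Gt C/yr.
Box D: F(D→E) = (15.783 + 7.396) − 6.248 = 16.931 Gt C/yr.
Box E throughput = its input = 16.931 Gt C/yr; τ = 93120 / 16.931 = 5500 yr.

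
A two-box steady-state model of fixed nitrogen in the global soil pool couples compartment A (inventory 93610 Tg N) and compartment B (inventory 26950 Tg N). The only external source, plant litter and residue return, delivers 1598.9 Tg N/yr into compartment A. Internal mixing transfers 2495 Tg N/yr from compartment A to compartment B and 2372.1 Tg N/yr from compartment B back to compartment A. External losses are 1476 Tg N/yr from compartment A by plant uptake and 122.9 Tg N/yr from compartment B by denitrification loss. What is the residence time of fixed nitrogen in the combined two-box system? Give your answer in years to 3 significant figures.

75.4 yr

For the system as a whole, the A↔B exchange is internal and contributes nothing to the throughput; only the external sinks remove mass.
M_total = 93610 + 26950 = 120560 Tg N.
ΣF_external_out = 1476 + 122.9 = 1598.9 Tg N/yr.
τ = M_total / ΣF_ext = 120560 / 1598.9 = 75.40 yr.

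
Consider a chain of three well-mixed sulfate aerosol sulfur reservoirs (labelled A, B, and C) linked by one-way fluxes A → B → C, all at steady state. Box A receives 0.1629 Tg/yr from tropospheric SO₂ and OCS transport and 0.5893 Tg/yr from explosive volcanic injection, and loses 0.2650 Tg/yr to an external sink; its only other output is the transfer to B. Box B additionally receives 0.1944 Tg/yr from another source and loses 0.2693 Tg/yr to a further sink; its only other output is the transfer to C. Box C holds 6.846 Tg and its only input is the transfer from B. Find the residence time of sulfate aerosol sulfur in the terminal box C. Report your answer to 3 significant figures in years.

Box A: F(A→B) = (0.1629 + 0.5893) − 0.2650 = 0.48720 Tg/yr.
Box B: F(B→C) = (0.48720 + 0.1944) − 0.2693 = 0.41230 Tg/yr.
Box C throughput = its input = 0.41230 Tg/yr; τ = 6.846 / 0.41230 = 16.60 yr.

16.6 yr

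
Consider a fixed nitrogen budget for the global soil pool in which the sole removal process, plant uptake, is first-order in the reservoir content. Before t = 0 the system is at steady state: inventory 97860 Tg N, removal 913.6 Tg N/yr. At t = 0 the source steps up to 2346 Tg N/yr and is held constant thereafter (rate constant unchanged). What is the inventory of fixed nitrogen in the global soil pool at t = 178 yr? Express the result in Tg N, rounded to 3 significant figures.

Residence time τ = M₀/F₀ = 107.1 yr. The eventual steady state is M_∞ = M₀·(F₁/F₀) = 97860 × 2346/913.6 = 251290 Tg N.
The anomaly ΔM(t) = M(t) − M_∞ decays as ΔM₀·e^(−t/τ) with ΔM₀ = 97860 − 251290 = −153400 Tg N.
At t = 178 yr, e^(−t/τ) = e^(−1.662) = 0.1898, so ΔM = −29120 Tg N and M = 251290 − 29120 = 222170 Tg N.

222000 Tg N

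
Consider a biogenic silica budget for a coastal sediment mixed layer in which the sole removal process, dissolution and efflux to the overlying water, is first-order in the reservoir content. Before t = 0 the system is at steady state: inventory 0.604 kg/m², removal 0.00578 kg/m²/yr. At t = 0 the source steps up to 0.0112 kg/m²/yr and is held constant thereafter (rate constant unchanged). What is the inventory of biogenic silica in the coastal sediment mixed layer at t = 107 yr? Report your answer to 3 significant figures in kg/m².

Residence time τ = M₀/F₀ = 104.5 yr. The eventual steady state is M_∞ = M₀·(F₁/F₀) = 0.604 × 0.0112/0.00578 = 1.1704 kg/m².
The anomaly ΔM(t) = M(t) − M_∞ decays as ΔM₀·e^(−t/τ) with ΔM₀ = 0.604 − 1.1704 = −0.5664 kg/m².
At t = 107 yr, e^(−t/τ) = e^(−1.024) = 0.3592, so ΔM = −0.2034 kg/m² and M = 1.1704 − 0.2034 = 0.96695 kg/m².

0.967 kg/m²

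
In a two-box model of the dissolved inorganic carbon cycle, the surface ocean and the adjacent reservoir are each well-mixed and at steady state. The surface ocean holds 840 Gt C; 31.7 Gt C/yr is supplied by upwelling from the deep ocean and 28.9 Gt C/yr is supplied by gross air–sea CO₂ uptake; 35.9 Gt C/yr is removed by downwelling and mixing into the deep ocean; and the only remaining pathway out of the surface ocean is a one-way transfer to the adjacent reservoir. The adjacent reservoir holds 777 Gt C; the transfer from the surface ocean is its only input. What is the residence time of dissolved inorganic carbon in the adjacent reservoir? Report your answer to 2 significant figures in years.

31 yr

Balance the surface ocean: ΣF_in = 31.7 + 28.9 = 60.600 Gt C/yr.
Transfer to the adjacent reservoir = ΣF_in − (35.9) = 24.700 Gt C/yr.
At steady state the output of the adjacent reservoir equals its input, 24.700 Gt C/yr.
τ = M / F = 777 / 24.700 = 31.46 yr.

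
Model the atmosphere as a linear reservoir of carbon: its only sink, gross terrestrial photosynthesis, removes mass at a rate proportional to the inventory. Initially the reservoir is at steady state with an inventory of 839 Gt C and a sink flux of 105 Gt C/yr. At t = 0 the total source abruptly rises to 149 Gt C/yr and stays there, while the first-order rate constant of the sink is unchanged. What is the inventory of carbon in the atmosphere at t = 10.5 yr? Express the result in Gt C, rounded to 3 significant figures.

The sink rate constant is k = F₀/M₀ = 105/839 = 0.1251 yr⁻¹.
Solving dM/dt = F₁ − kM with M(0) = M₀ gives M(t) = F₁/k + (M₀ − F₁/k)·e^(−kt).
F₁/k = 149/0.1251 = 1190.6 Gt C; kt = 0.1251 × 10.5 = 1.314, e^(−kt) = 0.2687.
M(10.5) = 1190.6 + (839 − 1190.6) × 0.2687 = 1190.6 − 94.48 = 1096.1 Gt C.

1100 Gt C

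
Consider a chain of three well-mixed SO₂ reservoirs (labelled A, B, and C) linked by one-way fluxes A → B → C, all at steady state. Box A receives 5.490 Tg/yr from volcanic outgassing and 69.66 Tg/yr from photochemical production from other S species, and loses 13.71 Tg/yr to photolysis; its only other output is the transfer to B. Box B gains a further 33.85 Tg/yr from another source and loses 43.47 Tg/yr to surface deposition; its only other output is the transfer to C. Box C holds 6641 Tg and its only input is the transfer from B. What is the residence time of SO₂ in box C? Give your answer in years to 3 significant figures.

Box A: F(A→B) = (5.490 + 69.66) − 13.71 = 61.440 Tg/yr.
Box B: F(B→C) = (61.440 + 33.85) − 43.47 = 51.820 Tg/yr.
Box C throughput = its input = 51.820 Tg/yr; τ = 6641 / 51.820 = 128.2 yr.

128 yr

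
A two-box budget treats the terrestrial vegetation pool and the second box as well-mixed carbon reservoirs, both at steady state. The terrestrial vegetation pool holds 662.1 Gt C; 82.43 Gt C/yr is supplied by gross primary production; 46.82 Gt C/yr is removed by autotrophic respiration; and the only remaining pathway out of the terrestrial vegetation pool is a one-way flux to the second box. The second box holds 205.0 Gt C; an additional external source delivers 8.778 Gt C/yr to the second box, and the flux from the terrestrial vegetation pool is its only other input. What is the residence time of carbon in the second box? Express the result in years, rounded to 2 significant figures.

Balance the terrestrial vegetation pool: ΣF_in = 82.430 Gt C/yr.
Flux to the second box = ΣF_in − (46.82) = 35.610 Gt C/yr.
Total input to the second box = 35.610 + 8.778 = 44.388 Gt C/yr; at steady state this equals its total output.
τ = M / F = 205.0 / 44.388 = 4.618 yr.

4.6 yr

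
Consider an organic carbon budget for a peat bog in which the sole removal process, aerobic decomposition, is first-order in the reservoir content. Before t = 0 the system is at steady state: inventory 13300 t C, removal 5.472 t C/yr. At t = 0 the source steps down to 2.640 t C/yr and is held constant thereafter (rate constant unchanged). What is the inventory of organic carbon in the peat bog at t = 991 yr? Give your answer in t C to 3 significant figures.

The sink rate constant is k = F₀/M₀ = 5.472/13300 = 0.0004114 yr⁻¹.
Solving dM/dt = F₁ − kM with M(0) = M₀ gives M(t) = F₁/k + (M₀ − F₁/k)·e^(−kt).
F₁/k = 2.640/0.0004114 = 6416.7 t C; kt = 0.0004114 × 991 = 0.4077, e^(−kt) = 0.6652.
M(991) = 6416.7 + (13300 − 6416.7) × 0.6652 = 6416.7 + 4579 = 10995 t C.

11000 t C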